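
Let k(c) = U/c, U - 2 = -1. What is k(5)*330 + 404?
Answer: 470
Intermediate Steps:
U = 1 (U = 2 - 1 = 1)
k(c) = 1/c
k(5)*330 + 404 = 330/5 + 404 = (1/5)*330 + 404 = 66 + 404 = 470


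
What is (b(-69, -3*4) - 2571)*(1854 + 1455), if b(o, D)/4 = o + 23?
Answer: -9116295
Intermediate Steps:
b(o, D) = 92 + 4*o (b(o, D) = 4*(o + 23) = 4*(23 + o) = 92 + 4*o)
(b(-69, -3*4) - 2571)*(1854 + 1455) = ((92 + 4*(-69)) - 2571)*(1854 + 1455) = ((92 - 276) - 2571)*3309 = (-184 - 2571)*3309 = -2755*3309 = -9116295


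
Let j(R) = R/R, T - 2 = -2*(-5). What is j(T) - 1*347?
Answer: -346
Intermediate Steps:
T = 12 (T = 2 - 2*(-5) = 2 + 10 = 12)
j(R) = 1
j(T) - 1*347 = 1 - 1*347 = 1 - 347 = -346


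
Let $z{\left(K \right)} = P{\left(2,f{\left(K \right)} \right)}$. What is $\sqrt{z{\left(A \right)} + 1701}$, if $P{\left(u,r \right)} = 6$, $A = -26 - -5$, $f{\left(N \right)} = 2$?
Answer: $\sqrt{1707} \approx 41.316$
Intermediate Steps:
$A = -21$ ($A = -26 + 5 = -21$)
$z{\left(K \right)} = 6$
$\sqrt{z{\left(A \right)} + 1701} = \sqrt{6 + 1701} = \sqrt{1707}$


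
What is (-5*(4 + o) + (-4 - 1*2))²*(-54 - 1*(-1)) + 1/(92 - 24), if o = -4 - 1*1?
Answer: -3603/68 ≈ -52.985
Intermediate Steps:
o = -5 (o = -4 - 1 = -5)
(-5*(4 + o) + (-4 - 1*2))²*(-54 - 1*(-1)) + 1/(92 - 24) = (-5*(4 - 5) + (-4 - 1*2))²*(-54 - 1*(-1)) + 1/(92 - 24) = (-5*(-1) + (-4 - 2))²*(-54 + 1) + 1/68 = (5 - 6)²*(-53) + 1/68 = (-1)²*(-53) + 1/68 = 1*(-53) + 1/68 = -53 + 1/68 = -3603/68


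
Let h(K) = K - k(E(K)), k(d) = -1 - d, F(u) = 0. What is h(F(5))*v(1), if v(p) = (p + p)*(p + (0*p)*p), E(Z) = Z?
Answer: 2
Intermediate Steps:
h(K) = 1 + 2*K (h(K) = K - (-1 - K) = K + (1 + K) = 1 + 2*K)
v(p) = 2*p² (v(p) = (2*p)*(p + 0*p) = (2*p)*(p + 0) = (2*p)*p = 2*p²)
h(F(5))*v(1) = (1 + 2*0)*(2*1²) = (1 + 0)*(2*1) = 1*2 = 2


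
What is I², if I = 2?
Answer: 4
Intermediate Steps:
I² = 2² = 4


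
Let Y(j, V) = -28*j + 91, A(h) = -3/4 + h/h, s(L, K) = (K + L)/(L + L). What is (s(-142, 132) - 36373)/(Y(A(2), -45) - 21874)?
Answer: 5164961/3094180 ≈ 1.6693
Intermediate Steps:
s(L, K) = (K + L)/(2*L) (s(L, K) = (K + L)/((2*L)) = (K + L)*(1/(2*L)) = (K + L)/(2*L))
A(h) = ¼ (A(h) = -3*¼ + 1 = -¾ + 1 = ¼)
Y(j, V) = 91 - 28*j
(s(-142, 132) - 36373)/(Y(A(2), -45) - 21874) = ((½)*(132 - 142)/(-142) - 36373)/((91 - 28*¼) - 21874) = ((½)*(-1/142)*(-10) - 36373)/((91 - 7) - 21874) = (5/142 - 36373)/(84 - 21874) = -5164961/142/(-21790) = -5164961/142*(-1/21790) = 5164961/3094180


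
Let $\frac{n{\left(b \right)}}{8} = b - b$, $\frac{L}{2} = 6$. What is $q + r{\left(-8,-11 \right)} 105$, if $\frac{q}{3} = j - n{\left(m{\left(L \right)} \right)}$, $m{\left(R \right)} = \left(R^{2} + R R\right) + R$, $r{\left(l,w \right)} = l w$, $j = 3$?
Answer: $9249$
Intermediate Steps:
$L = 12$ ($L = 2 \cdot 6 = 12$)
$m{\left(R \right)} = R + 2 R^{2}$ ($m{\left(R \right)} = \left(R^{2} + R^{2}\right) + R = 2 R^{2} + R = R + 2 R^{2}$)
$n{\left(b \right)} = 0$ ($n{\left(b \right)} = 8 \left(b - b\right) = 8 \cdot 0 = 0$)
$q = 9$ ($q = 3 \left(3 - 0\right) = 3 \left(3 + 0\right) = 3 \cdot 3 = 9$)
$q + r{\left(-8,-11 \right)} 105 = 9 + \left(-8\right) \left(-11\right) 105 = 9 + 88 \cdot 105 = 9 + 9240 = 9249$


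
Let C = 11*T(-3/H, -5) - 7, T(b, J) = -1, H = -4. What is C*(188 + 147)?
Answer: -6030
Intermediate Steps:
C = -18 (C = 11*(-1) - 7 = -11 - 7 = -18)
C*(188 + 147) = -18*(188 + 147) = -18*335 = -6030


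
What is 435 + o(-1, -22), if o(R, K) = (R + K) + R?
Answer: 411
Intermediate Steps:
o(R, K) = K + 2*R (o(R, K) = (K + R) + R = K + 2*R)
435 + o(-1, -22) = 435 + (-22 + 2*(-1)) = 435 + (-22 - 2) = 435 - 24 = 411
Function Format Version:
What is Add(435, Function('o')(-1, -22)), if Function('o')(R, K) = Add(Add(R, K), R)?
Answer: 411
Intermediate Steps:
Function('o')(R, K) = Add(K, Mul(2, R)) (Function('o')(R, K) = Add(Add(K, R), R) = Add(K, Mul(2, R)))
Add(435, Function('o')(-1, -22)) = Add(435, Add(-22, Mul(2, -1))) = Add(435, Add(-22, -2)) = Add(435, -24) = 411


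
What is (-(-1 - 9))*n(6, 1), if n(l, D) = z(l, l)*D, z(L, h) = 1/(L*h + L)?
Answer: 5/21 ≈ 0.23810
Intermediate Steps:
z(L, h) = 1/(L + L*h)
n(l, D) = D/(l*(1 + l)) (n(l, D) = (1/(l*(1 + l)))*D = D/(l*(1 + l)))
(-(-1 - 9))*n(6, 1) = (-(-1 - 9))*(1/(6*(1 + 6))) = (-1*(-10))*(1*(⅙)/7) = 10*(1*(⅙)*(⅐)) = 10*(1/42) = 5/21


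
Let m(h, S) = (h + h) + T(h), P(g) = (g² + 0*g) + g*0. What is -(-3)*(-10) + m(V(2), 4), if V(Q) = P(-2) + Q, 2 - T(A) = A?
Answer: -22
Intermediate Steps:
T(A) = 2 - A
P(g) = g² (P(g) = (g² + 0) + 0 = g² + 0 = g²)
V(Q) = 4 + Q (V(Q) = (-2)² + Q = 4 + Q)
m(h, S) = 2 + h (m(h, S) = (h + h) + (2 - h) = 2*h + (2 - h) = 2 + h)
-(-3)*(-10) + m(V(2), 4) = -(-3)*(-10) + (2 + (4 + 2)) = -3*10 + (2 + 6) = -30 + 8 = -22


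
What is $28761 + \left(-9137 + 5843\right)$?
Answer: $25467$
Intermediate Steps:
$28761 + \left(-9137 + 5843\right) = 28761 - 3294 = 25467$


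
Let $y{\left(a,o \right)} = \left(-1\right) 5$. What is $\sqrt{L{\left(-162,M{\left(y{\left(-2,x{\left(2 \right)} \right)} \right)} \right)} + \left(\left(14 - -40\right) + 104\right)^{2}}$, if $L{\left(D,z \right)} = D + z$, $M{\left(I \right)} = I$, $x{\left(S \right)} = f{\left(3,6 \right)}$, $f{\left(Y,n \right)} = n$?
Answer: $\sqrt{24797} \approx 157.47$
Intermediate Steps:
$x{\left(S \right)} = 6$
$y{\left(a,o \right)} = -5$
$\sqrt{L{\left(-162,M{\left(y{\left(-2,x{\left(2 \right)} \right)} \right)} \right)} + \left(\left(14 - -40\right) + 104\right)^{2}} = \sqrt{\left(-162 - 5\right) + \left(\left(14 - -40\right) + 104\right)^{2}} = \sqrt{-167 + \left(\left(14 + 40\right) + 104\right)^{2}} = \sqrt{-167 + \left(54 + 104\right)^{2}} = \sqrt{-167 + 158^{2}} = \sqrt{-167 + 24964} = \sqrt{24797}$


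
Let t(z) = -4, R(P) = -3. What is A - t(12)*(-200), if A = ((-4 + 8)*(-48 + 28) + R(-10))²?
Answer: 6089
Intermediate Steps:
A = 6889 (A = ((-4 + 8)*(-48 + 28) - 3)² = (4*(-20) - 3)² = (-80 - 3)² = (-83)² = 6889)
A - t(12)*(-200) = 6889 - (-4)*(-200) = 6889 - 1*800 = 6889 - 800 = 6089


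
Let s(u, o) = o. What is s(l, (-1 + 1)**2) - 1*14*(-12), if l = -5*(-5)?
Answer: 168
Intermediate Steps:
l = 25
s(l, (-1 + 1)**2) - 1*14*(-12) = (-1 + 1)**2 - 1*14*(-12) = 0**2 - 14*(-12) = 0 + 168 = 168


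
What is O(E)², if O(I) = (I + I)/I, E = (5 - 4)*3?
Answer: 4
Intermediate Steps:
E = 3 (E = 1*3 = 3)
O(I) = 2 (O(I) = (2*I)/I = 2)
O(E)² = 2² = 4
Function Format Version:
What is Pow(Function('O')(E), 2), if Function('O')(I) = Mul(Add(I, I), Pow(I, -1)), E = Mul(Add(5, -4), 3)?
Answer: 4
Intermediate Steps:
E = 3 (E = Mul(1, 3) = 3)
Function('O')(I) = 2 (Function('O')(I) = Mul(Mul(2, I), Pow(I, -1)) = 2)
Pow(Function('O')(E), 2) = Pow(2, 2) = 4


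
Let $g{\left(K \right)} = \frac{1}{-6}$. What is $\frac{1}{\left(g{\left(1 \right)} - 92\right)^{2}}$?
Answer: $\frac{36}{305809} \approx 0.00011772$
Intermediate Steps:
$g{\left(K \right)} = - \frac{1}{6}$
$\frac{1}{\left(g{\left(1 \right)} - 92\right)^{2}} = \frac{1}{\left(- \frac{1}{6} - 92\right)^{2}} = \frac{1}{\left(- \frac{553}{6}\right)^{2}} = \frac{1}{\frac{305809}{36}} = \frac{36}{305809}$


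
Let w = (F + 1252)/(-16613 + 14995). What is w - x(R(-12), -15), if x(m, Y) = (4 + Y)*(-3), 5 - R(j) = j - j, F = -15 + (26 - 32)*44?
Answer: -54367/1618 ≈ -33.601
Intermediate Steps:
F = -279 (F = -15 - 6*44 = -15 - 264 = -279)
R(j) = 5 (R(j) = 5 - (j - j) = 5 - 1*0 = 5 + 0 = 5)
x(m, Y) = -12 - 3*Y
w = -973/1618 (w = (-279 + 1252)/(-16613 + 14995) = 973/(-1618) = 973*(-1/1618) = -973/1618 ≈ -0.60136)
w - x(R(-12), -15) = -973/1618 - (-12 - 3*(-15)) = -973/1618 - (-12 + 45) = -973/1618 - 1*33 = -973/1618 - 33 = -54367/1618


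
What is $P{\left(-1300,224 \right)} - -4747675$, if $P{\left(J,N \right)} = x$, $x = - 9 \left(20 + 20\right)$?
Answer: $4747315$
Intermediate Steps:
$x = -360$ ($x = \left(-9\right) 40 = -360$)
$P{\left(J,N \right)} = -360$
$P{\left(-1300,224 \right)} - -4747675 = -360 - -4747675 = -360 + 4747675 = 4747315$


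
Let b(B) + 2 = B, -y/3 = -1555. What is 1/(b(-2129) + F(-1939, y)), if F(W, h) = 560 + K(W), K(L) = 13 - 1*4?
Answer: -1/1562 ≈ -0.00064021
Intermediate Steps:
y = 4665 (y = -3*(-1555) = 4665)
K(L) = 9 (K(L) = 13 - 4 = 9)
b(B) = -2 + B
F(W, h) = 569 (F(W, h) = 560 + 9 = 569)
1/(b(-2129) + F(-1939, y)) = 1/((-2 - 2129) + 569) = 1/(-2131 + 569) = 1/(-1562) = -1/1562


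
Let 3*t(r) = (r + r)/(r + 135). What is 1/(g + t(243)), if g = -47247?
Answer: -7/330726 ≈ -2.1166e-5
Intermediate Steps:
t(r) = 2*r/(3*(135 + r)) (t(r) = ((r + r)/(r + 135))/3 = ((2*r)/(135 + r))/3 = (2*r/(135 + r))/3 = 2*r/(3*(135 + r)))
1/(g + t(243)) = 1/(-47247 + (2/3)*243/(135 + 243)) = 1/(-47247 + (2/3)*243/378) = 1/(-47247 + (2/3)*243*(1/378)) = 1/(-47247 + 3/7) = 1/(-330726/7) = -7/330726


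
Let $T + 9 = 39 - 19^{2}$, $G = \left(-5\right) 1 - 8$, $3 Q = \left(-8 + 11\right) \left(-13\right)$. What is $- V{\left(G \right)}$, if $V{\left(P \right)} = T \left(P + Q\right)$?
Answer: $-8606$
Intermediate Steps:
$Q = -13$ ($Q = \frac{\left(-8 + 11\right) \left(-13\right)}{3} = \frac{3 \left(-13\right)}{3} = \frac{1}{3} \left(-39\right) = -13$)
$G = -13$ ($G = -5 - 8 = -13$)
$T = -331$ ($T = -9 + \left(39 - 19^{2}\right) = -9 + \left(39 - 361\right) = -9 - 322 = -331$)
$V{\left(P \right)} = 4303 - 331 P$ ($V{\left(P \right)} = - 331 \left(P - 13\right) = - 331 \left(-13 + P\right) = 4303 - 331 P$)
$- V{\left(G \right)} = - (4303 - -4303) = - (4303 + 4303) = \left(-1\right) 8606 = -8606$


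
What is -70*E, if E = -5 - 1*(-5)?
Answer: 0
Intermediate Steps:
E = 0 (E = -5 + 5 = 0)
-70*E = -70*0 = 0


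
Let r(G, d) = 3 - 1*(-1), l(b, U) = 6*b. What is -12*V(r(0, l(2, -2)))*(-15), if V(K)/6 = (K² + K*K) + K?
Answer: 38880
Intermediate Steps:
r(G, d) = 4 (r(G, d) = 3 + 1 = 4)
V(K) = 6*K + 12*K² (V(K) = 6*((K² + K*K) + K) = 6*((K² + K²) + K) = 6*(2*K² + K) = 6*(K + 2*K²) = 6*K + 12*K²)
-12*V(r(0, l(2, -2)))*(-15) = -72*4*(1 + 2*4)*(-15) = -72*4*(1 + 8)*(-15) = -72*4*9*(-15) = -12*216*(-15) = -2592*(-15) = 38880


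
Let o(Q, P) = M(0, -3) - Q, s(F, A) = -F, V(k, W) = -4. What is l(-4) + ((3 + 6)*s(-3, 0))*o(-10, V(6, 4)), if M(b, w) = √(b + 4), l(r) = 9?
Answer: 333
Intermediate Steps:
M(b, w) = √(4 + b)
o(Q, P) = 2 - Q (o(Q, P) = √(4 + 0) - Q = √4 - Q = 2 - Q)
l(-4) + ((3 + 6)*s(-3, 0))*o(-10, V(6, 4)) = 9 + ((3 + 6)*(-1*(-3)))*(2 - 1*(-10)) = 9 + (9*3)*(2 + 10) = 9 + 27*12 = 9 + 324 = 333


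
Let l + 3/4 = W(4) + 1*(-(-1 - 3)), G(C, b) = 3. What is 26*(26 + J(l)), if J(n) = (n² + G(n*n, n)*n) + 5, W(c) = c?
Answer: 21905/8 ≈ 2738.1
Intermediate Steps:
l = 29/4 (l = -¾ + (4 + 1*(-(-1 - 3))) = -¾ + (4 + 1*(-1*(-4))) = -¾ + (4 + 1*4) = -¾ + (4 + 4) = -¾ + 8 = 29/4 ≈ 7.2500)
J(n) = 5 + n² + 3*n (J(n) = (n² + 3*n) + 5 = 5 + n² + 3*n)
26*(26 + J(l)) = 26*(26 + (5 + (29/4)² + 3*(29/4))) = 26*(26 + (5 + 841/16 + 87/4)) = 26*(26 + 1269/16) = 26*(1685/16) = 21905/8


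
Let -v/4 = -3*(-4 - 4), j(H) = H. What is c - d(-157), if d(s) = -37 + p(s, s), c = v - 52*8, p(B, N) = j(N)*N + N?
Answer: -24967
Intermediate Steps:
v = -96 (v = -(-12)*(-4 - 4) = -(-12)*(-8) = -4*24 = -96)
p(B, N) = N + N² (p(B, N) = N*N + N = N² + N = N + N²)
c = -512 (c = -96 - 52*8 = -96 - 416 = -512)
d(s) = -37 + s*(1 + s)
c - d(-157) = -512 - (-37 - 157*(1 - 157)) = -512 - (-37 - 157*(-156)) = -512 - (-37 + 24492) = -512 - 1*24455 = -512 - 24455 = -24967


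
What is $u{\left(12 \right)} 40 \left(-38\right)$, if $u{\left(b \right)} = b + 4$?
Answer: $-24320$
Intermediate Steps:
$u{\left(b \right)} = 4 + b$
$u{\left(12 \right)} 40 \left(-38\right) = \left(4 + 12\right) 40 \left(-38\right) = 16 \cdot 40 \left(-38\right) = 640 \left(-38\right) = -24320$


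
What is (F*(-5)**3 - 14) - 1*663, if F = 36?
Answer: -5177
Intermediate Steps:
(F*(-5)**3 - 14) - 1*663 = (36*(-5)**3 - 14) - 1*663 = (36*(-125) - 14) - 663 = (-4500 - 14) - 663 = -4514 - 663 = -5177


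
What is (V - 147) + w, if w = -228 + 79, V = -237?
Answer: -533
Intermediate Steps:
w = -149
(V - 147) + w = (-237 - 147) - 149 = -384 - 149 = -533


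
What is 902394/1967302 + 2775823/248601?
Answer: 2842609095170/244536622251 ≈ 11.624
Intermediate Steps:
902394/1967302 + 2775823/248601 = 902394*(1/1967302) + 2775823*(1/248601) = 451197/983651 + 2775823/248601 = 2842609095170/244536622251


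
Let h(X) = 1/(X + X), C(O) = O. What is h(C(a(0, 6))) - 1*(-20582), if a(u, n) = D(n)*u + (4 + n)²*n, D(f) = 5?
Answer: 24698401/1200 ≈ 20582.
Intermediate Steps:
a(u, n) = 5*u + n*(4 + n)² (a(u, n) = 5*u + (4 + n)²*n = 5*u + n*(4 + n)²)
h(X) = 1/(2*X)
h(C(a(0, 6))) - 1*(-20582) = 1/(2*(5*0 + 6*(4 + 6)²)) - 1*(-20582) = 1/(2*(0 + 6*10²)) + 20582 = 1/(2*(0 + 6*100)) + 20582 = 1/(2*(0 + 600)) + 20582 = (½)/600 + 20582 = (½)*(1/600) + 20582 = 1/1200 + 20582 = 24698401/1200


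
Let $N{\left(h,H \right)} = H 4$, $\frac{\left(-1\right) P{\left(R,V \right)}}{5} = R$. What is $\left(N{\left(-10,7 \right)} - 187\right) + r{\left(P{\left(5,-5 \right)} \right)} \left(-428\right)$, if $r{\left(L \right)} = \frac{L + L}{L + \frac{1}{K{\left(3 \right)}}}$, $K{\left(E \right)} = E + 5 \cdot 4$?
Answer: $- \frac{291733}{287} \approx -1016.5$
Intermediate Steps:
$P{\left(R,V \right)} = - 5 R$
$K{\left(E \right)} = 20 + E$ ($K{\left(E \right)} = E + 20 = 20 + E$)
$N{\left(h,H \right)} = 4 H$
$r{\left(L \right)} = \frac{2 L}{\frac{1}{23} + L}$ ($r{\left(L \right)} = \frac{L + L}{L + \frac{1}{20 + 3}} = \frac{2 L}{L + \frac{1}{23}} = \frac{2 L}{\frac{1}{23} + L}$)
$\left(N{\left(-10,7 \right)} - 187\right) + r{\left(P{\left(5,-5 \right)} \right)} \left(-428\right) = \left(4 \cdot 7 - 187\right) + \frac{46 \left(\left(-5\right) 5\right)}{1 + 23 \left(\left(-5\right) 5\right)} \left(-428\right) = \left(28 - 187\right) + 46 \left(-25\right) \frac{1}{1 + 23 \left(-25\right)} \left(-428\right) = -159 + 46 \left(-25\right) \frac{1}{1 - 575} \left(-428\right) = -159 + 46 \left(-25\right) \frac{1}{-574} \left(-428\right) = -159 + 46 \left(-25\right) \left(- \frac{1}{574}\right) \left(-428\right) = -159 + \frac{575}{287} \left(-428\right) = -159 - \frac{246100}{287} = - \frac{291733}{287}$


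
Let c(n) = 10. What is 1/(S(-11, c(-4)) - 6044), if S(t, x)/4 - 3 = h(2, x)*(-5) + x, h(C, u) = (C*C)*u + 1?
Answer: -1/6812 ≈ -0.00014680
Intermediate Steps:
h(C, u) = 1 + u*C² (h(C, u) = C²*u + 1 = u*C² + 1 = 1 + u*C²)
S(t, x) = -8 - 76*x (S(t, x) = 12 + 4*((1 + x*2²)*(-5) + x) = 12 + 4*((1 + x*4)*(-5) + x) = 12 + 4*((1 + 4*x)*(-5) + x) = 12 + 4*((-5 - 20*x) + x) = 12 + 4*(-5 - 19*x) = 12 + (-20 - 76*x) = -8 - 76*x)
1/(S(-11, c(-4)) - 6044) = 1/((-8 - 76*10) - 6044) = 1/((-8 - 760) - 6044) = 1/(-768 - 6044) = 1/(-6812) = -1/6812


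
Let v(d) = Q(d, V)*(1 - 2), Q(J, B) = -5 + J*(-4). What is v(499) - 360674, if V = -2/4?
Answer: -358673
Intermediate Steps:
V = -1/2 (V = -2*1/4 = -1/2 ≈ -0.50000)
Q(J, B) = -5 - 4*J
v(d) = 5 + 4*d (v(d) = (-5 - 4*d)*(1 - 2) = (-5 - 4*d)*(-1) = 5 + 4*d)
v(499) - 360674 = (5 + 4*499) - 360674 = (5 + 1996) - 360674 = 2001 - 360674 = -358673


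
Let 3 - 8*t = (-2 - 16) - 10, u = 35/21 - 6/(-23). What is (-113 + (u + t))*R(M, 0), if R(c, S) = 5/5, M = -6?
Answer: -59173/552 ≈ -107.20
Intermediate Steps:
R(c, S) = 1 (R(c, S) = 5*(⅕) = 1)
u = 133/69 (u = 35*(1/21) - 6*(-1/23) = 5/3 + 6/23 = 133/69 ≈ 1.9275)
t = 31/8 (t = 3/8 - ((-2 - 16) - 10)/8 = 3/8 - (-18 - 10)/8 = 3/8 - ⅛*(-28) = 3/8 + 7/2 = 31/8 ≈ 3.8750)
(-113 + (u + t))*R(M, 0) = (-113 + (133/69 + 31/8))*1 = (-113 + 3203/552)*1 = -59173/552*1 = -59173/552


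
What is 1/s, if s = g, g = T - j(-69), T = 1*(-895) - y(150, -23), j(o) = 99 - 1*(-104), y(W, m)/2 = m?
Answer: -1/1052 ≈ -0.00095057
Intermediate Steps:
y(W, m) = 2*m
j(o) = 203 (j(o) = 99 + 104 = 203)
T = -849 (T = 1*(-895) - 2*(-23) = -895 - 1*(-46) = -895 + 46 = -849)
g = -1052 (g = -849 - 1*203 = -849 - 203 = -1052)
s = -1052
1/s = 1/(-1052) = -1/1052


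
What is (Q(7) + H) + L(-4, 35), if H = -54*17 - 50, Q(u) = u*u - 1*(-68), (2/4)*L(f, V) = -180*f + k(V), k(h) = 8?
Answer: 605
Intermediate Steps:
L(f, V) = 16 - 360*f (L(f, V) = 2*(-180*f + 8) = 2*(8 - 180*f) = 16 - 360*f)
Q(u) = 68 + u² (Q(u) = u² + 68 = 68 + u²)
H = -968 (H = -918 - 50 = -968)
(Q(7) + H) + L(-4, 35) = ((68 + 7²) - 968) + (16 - 360*(-4)) = ((68 + 49) - 968) + (16 + 1440) = (117 - 968) + 1456 = -851 + 1456 = 605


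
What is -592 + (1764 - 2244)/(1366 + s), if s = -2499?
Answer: -670256/1133 ≈ -591.58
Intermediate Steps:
-592 + (1764 - 2244)/(1366 + s) = -592 + (1764 - 2244)/(1366 - 2499) = -592 - 480/(-1133) = -592 - 480*(-1/1133) = -592 + 480/1133 = -670256/1133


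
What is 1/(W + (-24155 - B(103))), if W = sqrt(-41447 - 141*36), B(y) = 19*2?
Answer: -24193/585347772 - I*sqrt(46523)/585347772 ≈ -4.1331e-5 - 3.6848e-7*I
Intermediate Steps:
B(y) = 38
W = I*sqrt(46523) (W = sqrt(-41447 - 5076) = sqrt(-46523) = I*sqrt(46523) ≈ 215.69*I)
1/(W + (-24155 - B(103))) = 1/(I*sqrt(46523) + (-24155 - 1*38)) = 1/(I*sqrt(46523) + (-24155 - 38)) = 1/(I*sqrt(46523) - 24193) = 1/(-24193 + I*sqrt(46523))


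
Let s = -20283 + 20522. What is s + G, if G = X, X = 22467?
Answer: 22706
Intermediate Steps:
s = 239
G = 22467
s + G = 239 + 22467 = 22706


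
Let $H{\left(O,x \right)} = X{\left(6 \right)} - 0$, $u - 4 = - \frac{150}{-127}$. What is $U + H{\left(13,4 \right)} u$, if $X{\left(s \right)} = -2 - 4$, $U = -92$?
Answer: $- \frac{15632}{127} \approx -123.09$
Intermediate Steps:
$X{\left(s \right)} = -6$ ($X{\left(s \right)} = -2 - 4 = -6$)
$u = \frac{658}{127}$ ($u = 4 - \frac{150}{-127} = 4 - - \frac{150}{127} = 4 + \frac{150}{127} = \frac{658}{127} \approx 5.1811$)
$H{\left(O,x \right)} = -6$ ($H{\left(O,x \right)} = -6 - 0 = -6 + 0 = -6$)
$U + H{\left(13,4 \right)} u = -92 - \frac{3948}{127} = - \frac{15632}{127}$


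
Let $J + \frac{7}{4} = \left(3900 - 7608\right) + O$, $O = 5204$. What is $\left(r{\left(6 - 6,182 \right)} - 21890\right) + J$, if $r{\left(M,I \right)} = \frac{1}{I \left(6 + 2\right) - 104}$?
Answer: $- \frac{27575053}{1352} \approx -20396.0$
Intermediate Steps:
$J = \frac{5977}{4}$ ($J = - \frac{7}{4} + \left(\left(3900 - 7608\right) + 5204\right) = - \frac{7}{4} + \left(-3708 + 5204\right) = - \frac{7}{4} + 1496 = \frac{5977}{4} \approx 1494.3$)
$r{\left(M,I \right)} = \frac{1}{-104 + 8 I}$ ($r{\left(M,I \right)} = \frac{1}{I 8 - 104} = \frac{1}{8 I - 104} = \frac{1}{-104 + 8 I}$)
$\left(r{\left(6 - 6,182 \right)} - 21890\right) + J = \left(\frac{1}{8 \left(-13 + 182\right)} - 21890\right) + \frac{5977}{4} = \left(\frac{1}{8 \cdot 169} - 21890\right) + \frac{5977}{4} = \left(\frac{1}{8} \cdot \frac{1}{169} - 21890\right) + \frac{5977}{4} = \left(\frac{1}{1352} - 21890\right) + \frac{5977}{4} = - \frac{29595279}{1352} + \frac{5977}{4} = - \frac{27575053}{1352}$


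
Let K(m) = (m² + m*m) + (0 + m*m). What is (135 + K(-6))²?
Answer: 59049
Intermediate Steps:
K(m) = 3*m² (K(m) = (m² + m²) + (0 + m²) = 2*m² + m² = 3*m²)
(135 + K(-6))² = (135 + 3*(-6)²)² = (135 + 3*36)² = (135 + 108)² = 243² = 59049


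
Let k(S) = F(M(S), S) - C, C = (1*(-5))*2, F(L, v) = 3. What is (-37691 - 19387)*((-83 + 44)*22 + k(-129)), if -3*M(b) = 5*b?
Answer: 48230910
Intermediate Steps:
M(b) = -5*b/3
C = -10 (C = -5*2 = -10)
k(S) = 13 (k(S) = 3 - 1*(-10) = 3 + 10 = 13)
(-37691 - 19387)*((-83 + 44)*22 + k(-129)) = (-37691 - 19387)*((-83 + 44)*22 + 13) = -57078*(-39*22 + 13) = -57078*(-858 + 13) = -57078*(-845) = 48230910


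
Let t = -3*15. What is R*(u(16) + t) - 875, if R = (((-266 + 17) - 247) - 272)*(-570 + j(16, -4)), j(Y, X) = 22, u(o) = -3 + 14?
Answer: -14310251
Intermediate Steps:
u(o) = 11
t = -45
R = 420864 (R = (((-266 + 17) - 247) - 272)*(-570 + 22) = ((-249 - 247) - 272)*(-548) = (-496 - 272)*(-548) = -768*(-548) = 420864)
R*(u(16) + t) - 875 = 420864*(11 - 45) - 875 = 420864*(-34) - 875 = -14309376 - 875 = -14310251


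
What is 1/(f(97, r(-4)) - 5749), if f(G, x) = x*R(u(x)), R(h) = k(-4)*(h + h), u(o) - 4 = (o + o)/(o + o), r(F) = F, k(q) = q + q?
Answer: -1/5429 ≈ -0.00018420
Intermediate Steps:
k(q) = 2*q
u(o) = 5 (u(o) = 4 + (o + o)/(o + o) = 4 + (2*o)/((2*o)) = 4 + (2*o)*(1/(2*o)) = 4 + 1 = 5)
R(h) = -16*h (R(h) = (2*(-4))*(h + h) = -16*h)
f(G, x) = -80*x (f(G, x) = x*(-16*5) = x*(-80) = -80*x)
1/(f(97, r(-4)) - 5749) = 1/(-80*(-4) - 5749) = 1/(320 - 5749) = 1/(-5429) = -1/5429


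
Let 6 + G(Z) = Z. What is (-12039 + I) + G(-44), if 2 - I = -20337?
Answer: 8250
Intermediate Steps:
I = 20339 (I = 2 - 1*(-20337) = 2 + 20337 = 20339)
G(Z) = -6 + Z
(-12039 + I) + G(-44) = (-12039 + 20339) + (-6 - 44) = 8300 - 50 = 8250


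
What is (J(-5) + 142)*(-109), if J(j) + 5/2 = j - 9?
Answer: -27359/2 ≈ -13680.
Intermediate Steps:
J(j) = -23/2 + j (J(j) = -5/2 + (j - 9) = -5/2 + (-9 + j) = -23/2 + j)
(J(-5) + 142)*(-109) = ((-23/2 - 5) + 142)*(-109) = (-33/2 + 142)*(-109) = (251/2)*(-109) = -27359/2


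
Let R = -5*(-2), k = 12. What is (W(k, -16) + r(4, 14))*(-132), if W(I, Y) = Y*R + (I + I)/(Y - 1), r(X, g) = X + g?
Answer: 321816/17 ≈ 18930.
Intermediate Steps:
R = 10
W(I, Y) = 10*Y + 2*I/(-1 + Y) (W(I, Y) = Y*10 + (I + I)/(Y - 1) = 10*Y + (2*I)/(-1 + Y) = 10*Y + 2*I/(-1 + Y))
(W(k, -16) + r(4, 14))*(-132) = (2*(12 - 5*(-16) + 5*(-16)²)/(-1 - 16) + (4 + 14))*(-132) = (2*(12 + 80 + 5*256)/(-17) + 18)*(-132) = (2*(-1/17)*(12 + 80 + 1280) + 18)*(-132) = (2*(-1/17)*1372 + 18)*(-132) = (-2744/17 + 18)*(-132) = -2438/17*(-132) = 321816/17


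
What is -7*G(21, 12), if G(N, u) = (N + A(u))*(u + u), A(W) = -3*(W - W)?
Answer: -3528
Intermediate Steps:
A(W) = 0 (A(W) = -3*0 = 0)
G(N, u) = 2*N*u (G(N, u) = (N + 0)*(u + u) = N*(2*u) = 2*N*u)
-7*G(21, 12) = -14*21*12 = -7*504 = -3528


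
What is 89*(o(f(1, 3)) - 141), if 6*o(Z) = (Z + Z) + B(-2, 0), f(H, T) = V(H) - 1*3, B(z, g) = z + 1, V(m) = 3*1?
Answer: -75383/6 ≈ -12564.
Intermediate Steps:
V(m) = 3
B(z, g) = 1 + z
f(H, T) = 0 (f(H, T) = 3 - 1*3 = 3 - 3 = 0)
o(Z) = -⅙ + Z/3 (o(Z) = ((Z + Z) + (1 - 2))/6 = (2*Z - 1)/6 = (-1 + 2*Z)/6 = -⅙ + Z/3)
89*(o(f(1, 3)) - 141) = 89*((-⅙ + (⅓)*0) - 141) = 89*((-⅙ + 0) - 141) = 89*(-⅙ - 141) = 89*(-847/6) = -75383/6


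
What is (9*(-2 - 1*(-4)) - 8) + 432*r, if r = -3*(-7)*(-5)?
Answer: -45350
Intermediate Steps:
r = -105 (r = 21*(-5) = -105)
(9*(-2 - 1*(-4)) - 8) + 432*r = (9*(-2 - 1*(-4)) - 8) + 432*(-105) = (9*(-2 + 4) - 8) - 45360 = (9*2 - 8) - 45360 = (18 - 8) - 45360 = 10 - 45360 = -45350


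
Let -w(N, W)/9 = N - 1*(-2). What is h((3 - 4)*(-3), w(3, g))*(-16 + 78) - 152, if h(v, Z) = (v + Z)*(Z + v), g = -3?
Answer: 109216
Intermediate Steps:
w(N, W) = -18 - 9*N (w(N, W) = -9*(N - 1*(-2)) = -9*(N + 2) = -9*(2 + N) = -18 - 9*N)
h(v, Z) = (Z + v)² (h(v, Z) = (Z + v)*(Z + v) = (Z + v)²)
h((3 - 4)*(-3), w(3, g))*(-16 + 78) - 152 = ((-18 - 9*3) + (3 - 4)*(-3))²*(-16 + 78) - 152 = ((-18 - 27) - 1*(-3))²*62 - 152 = (-45 + 3)²*62 - 152 = (-42)²*62 - 152 = 1764*62 - 152 = 109368 - 152 = 109216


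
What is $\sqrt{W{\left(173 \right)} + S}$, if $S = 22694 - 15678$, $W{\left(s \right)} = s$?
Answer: $\sqrt{7189} \approx 84.788$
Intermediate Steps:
$S = 7016$
$\sqrt{W{\left(173 \right)} + S} = \sqrt{173 + 7016} = \sqrt{7189}$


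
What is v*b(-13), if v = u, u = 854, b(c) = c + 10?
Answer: -2562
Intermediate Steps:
b(c) = 10 + c
v = 854
v*b(-13) = 854*(10 - 13) = 854*(-3) = -2562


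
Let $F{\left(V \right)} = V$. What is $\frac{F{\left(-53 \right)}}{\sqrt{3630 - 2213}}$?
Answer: $- \frac{53 \sqrt{1417}}{1417} \approx -1.408$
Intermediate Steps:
$\frac{F{\left(-53 \right)}}{\sqrt{3630 - 2213}} = - \frac{53}{\sqrt{3630 - 2213}} = - \frac{53}{\sqrt{1417}} = - 53 \frac{\sqrt{1417}}{1417} = - \frac{53 \sqrt{1417}}{1417}$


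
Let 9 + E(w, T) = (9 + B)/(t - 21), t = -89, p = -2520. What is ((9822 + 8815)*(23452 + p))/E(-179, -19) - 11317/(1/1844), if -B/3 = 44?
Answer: -61005096356/867 ≈ -7.0363e+7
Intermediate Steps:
B = -132 (B = -3*44 = -132)
E(w, T) = -867/110 (E(w, T) = -9 + (9 - 132)/(-89 - 21) = -9 - 123/(-110) = -9 - 123*(-1/110) = -9 + 123/110 = -867/110)
((9822 + 8815)*(23452 + p))/E(-179, -19) - 11317/(1/1844) = ((9822 + 8815)*(23452 - 2520))/(-867/110) - 11317/(1/1844) = (18637*20932)*(-110/867) - 11317/1/1844 = 390109684*(-110/867) - 11317*1844 = -42912065240/867 - 20868548 = -61005096356/867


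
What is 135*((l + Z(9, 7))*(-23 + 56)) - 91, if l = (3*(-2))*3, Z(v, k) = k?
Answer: -49096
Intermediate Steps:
l = -18 (l = -6*3 = -18)
135*((l + Z(9, 7))*(-23 + 56)) - 91 = 135*((-18 + 7)*(-23 + 56)) - 91 = 135*(-11*33) - 91 = 135*(-363) - 91 = -49005 - 91 = -49096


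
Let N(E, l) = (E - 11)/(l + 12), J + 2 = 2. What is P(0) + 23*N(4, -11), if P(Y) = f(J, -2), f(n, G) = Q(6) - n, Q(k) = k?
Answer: -155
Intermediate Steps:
J = 0 (J = -2 + 2 = 0)
N(E, l) = (-11 + E)/(12 + l)
f(n, G) = 6 - n
P(Y) = 6 (P(Y) = 6 - 1*0 = 6 + 0 = 6)
P(0) + 23*N(4, -11) = 6 + 23*((-11 + 4)/(12 - 11)) = 6 + 23*(-7/1) = 6 + 23*(1*(-7)) = 6 + 23*(-7) = 6 - 161 = -155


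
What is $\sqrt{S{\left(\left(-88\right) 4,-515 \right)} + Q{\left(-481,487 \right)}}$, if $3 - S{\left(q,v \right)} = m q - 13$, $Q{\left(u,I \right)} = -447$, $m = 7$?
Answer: $\sqrt{2033} \approx 45.089$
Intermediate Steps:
$S{\left(q,v \right)} = 16 - 7 q$ ($S{\left(q,v \right)} = 3 - \left(7 q - 13\right) = 3 - \left(-13 + 7 q\right) = 16 - 7 q$)
$\sqrt{S{\left(\left(-88\right) 4,-515 \right)} + Q{\left(-481,487 \right)}} = \sqrt{\left(16 - 7 \left(\left(-88\right) 4\right)\right) - 447} = \sqrt{\left(16 - -2464\right) - 447} = \sqrt{\left(16 + 2464\right) - 447} = \sqrt{2480 - 447} = \sqrt{2033}$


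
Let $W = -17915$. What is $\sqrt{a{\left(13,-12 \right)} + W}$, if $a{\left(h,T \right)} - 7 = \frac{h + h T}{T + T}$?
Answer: $\frac{i \sqrt{2577894}}{12} \approx 133.8 i$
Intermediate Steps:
$a{\left(h,T \right)} = 7 + \frac{h + T h}{2 T}$ ($a{\left(h,T \right)} = 7 + \frac{h + h T}{T + T} = 7 + \frac{h + T h}{2 T}$)
$\sqrt{a{\left(13,-12 \right)} + W} = \sqrt{\frac{13 - 12 \left(14 + 13\right)}{2 \left(-12\right)} - 17915} = \sqrt{\frac{1}{2} \left(- \frac{1}{12}\right) \left(13 - 324\right) - 17915} = \sqrt{\frac{1}{2} \left(- \frac{1}{12}\right) \left(-311\right) - 17915} = \sqrt{\frac{311}{24} - 17915} = \sqrt{- \frac{429649}{24}} = \frac{i \sqrt{2577894}}{12}$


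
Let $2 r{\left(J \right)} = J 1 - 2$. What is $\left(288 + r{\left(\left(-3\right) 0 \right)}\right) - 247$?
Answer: $40$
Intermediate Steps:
$r{\left(J \right)} = -1 + \frac{J}{2}$ ($r{\left(J \right)} = \frac{J 1 - 2}{2} = \frac{J - 2}{2} = \frac{-2 + J}{2} = -1 + \frac{J}{2}$)
$\left(288 + r{\left(\left(-3\right) 0 \right)}\right) - 247 = \left(288 - \left(1 - \frac{\left(-3\right) 0}{2}\right)\right) - 247 = \left(288 + \left(-1 + \frac{1}{2} \cdot 0\right)\right) - 247 = \left(288 + \left(-1 + 0\right)\right) - 247 = \left(288 - 1\right) - 247 = 287 - 247 = 40$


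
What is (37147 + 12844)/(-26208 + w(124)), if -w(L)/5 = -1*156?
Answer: -49991/25428 ≈ -1.9660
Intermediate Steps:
w(L) = 780 (w(L) = -(-5)*156 = -5*(-156) = 780)
(37147 + 12844)/(-26208 + w(124)) = (37147 + 12844)/(-26208 + 780) = 49991/(-25428) = 49991*(-1/25428) = -49991/25428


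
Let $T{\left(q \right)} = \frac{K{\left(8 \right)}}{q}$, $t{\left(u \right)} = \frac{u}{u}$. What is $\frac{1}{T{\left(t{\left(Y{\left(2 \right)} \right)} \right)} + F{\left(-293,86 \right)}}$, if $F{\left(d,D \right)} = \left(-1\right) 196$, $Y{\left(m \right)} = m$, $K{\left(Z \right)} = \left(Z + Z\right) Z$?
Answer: $- \frac{1}{68} \approx -0.014706$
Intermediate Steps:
$K{\left(Z \right)} = 2 Z^{2}$ ($K{\left(Z \right)} = 2 Z Z = 2 Z^{2}$)
$t{\left(u \right)} = 1$
$F{\left(d,D \right)} = -196$
$T{\left(q \right)} = \frac{128}{q}$ ($T{\left(q \right)} = \frac{2 \cdot 8^{2}}{q} = \frac{2 \cdot 64}{q} = \frac{128}{q}$)
$\frac{1}{T{\left(t{\left(Y{\left(2 \right)} \right)} \right)} + F{\left(-293,86 \right)}} = \frac{1}{\frac{128}{1} - 196} = \frac{1}{128 \cdot 1 - 196} = \frac{1}{128 - 196} = \frac{1}{-68} = - \frac{1}{68}$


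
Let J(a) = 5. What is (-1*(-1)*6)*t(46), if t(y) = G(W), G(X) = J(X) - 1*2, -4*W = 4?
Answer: 18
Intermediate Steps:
W = -1 (W = -1/4*4 = -1)
G(X) = 3 (G(X) = 5 - 1*2 = 5 - 2 = 3)
t(y) = 3
(-1*(-1)*6)*t(46) = (-1*(-1)*6)*3 = (1*6)*3 = 6*3 = 18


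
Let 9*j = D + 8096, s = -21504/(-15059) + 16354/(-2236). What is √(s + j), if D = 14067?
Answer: √27087877670414/105006 ≈ 49.565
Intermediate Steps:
s = -7622767/1295074 (s = -21504*(-1/15059) + 16354*(-1/2236) = 21504/15059 - 629/86 = -7622767/1295074 ≈ -5.8860)
j = 22163/9 (j = (14067 + 8096)/9 = (⅑)*22163 = 22163/9 ≈ 2462.6)
√(s + j) = √(-7622767/1295074 + 22163/9) = √(28634120159/11655666) = √27087877670414/105006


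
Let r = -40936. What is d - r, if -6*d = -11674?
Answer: 128645/3 ≈ 42882.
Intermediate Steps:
d = 5837/3 (d = -⅙*(-11674) = 5837/3 ≈ 1945.7)
d - r = 5837/3 - 1*(-40936) = 5837/3 + 40936 = 128645/3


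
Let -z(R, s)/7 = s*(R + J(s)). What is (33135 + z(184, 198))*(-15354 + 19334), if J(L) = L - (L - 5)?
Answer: -910699620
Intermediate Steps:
J(L) = 5 (J(L) = L - (-5 + L) = L + (5 - L) = 5)
z(R, s) = -7*s*(5 + R) (z(R, s) = -7*s*(R + 5) = -7*s*(5 + R))
(33135 + z(184, 198))*(-15354 + 19334) = (33135 - 7*198*(5 + 184))*(-15354 + 19334) = (33135 - 7*198*189)*3980 = (33135 - 261954)*3980 = -228819*3980 = -910699620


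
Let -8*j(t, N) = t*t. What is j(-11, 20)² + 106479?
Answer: 6829297/64 ≈ 1.0671e+5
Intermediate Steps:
j(t, N) = -t²/8 (j(t, N) = -t*t/8 = -t²/8)
j(-11, 20)² + 106479 = (-⅛*(-11)²)² + 106479 = (-⅛*121)² + 106479 = (-121/8)² + 106479 = 14641/64 + 106479 = 6829297/64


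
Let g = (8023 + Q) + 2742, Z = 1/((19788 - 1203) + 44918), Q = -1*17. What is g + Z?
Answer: 682530245/63503 ≈ 10748.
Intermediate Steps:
Q = -17
Z = 1/63503 (Z = 1/(18585 + 44918) = 1/63503 ≈ 1.5747e-5)
g = 10748 (g = (8023 - 17) + 2742 = 8006 + 2742 = 10748)
g + Z = 10748 + 1/63503 = 682530245/63503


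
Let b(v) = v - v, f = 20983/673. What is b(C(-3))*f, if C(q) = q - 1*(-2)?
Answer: 0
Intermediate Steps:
f = 20983/673 (f = 20983*(1/673) = 20983/673 ≈ 31.178)
C(q) = 2 + q (C(q) = q + 2 = 2 + q)
b(v) = 0
b(C(-3))*f = 0*(20983/673) = 0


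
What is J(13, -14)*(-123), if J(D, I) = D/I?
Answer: 1599/14 ≈ 114.21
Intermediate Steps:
J(13, -14)*(-123) = (13/(-14))*(-123) = (13*(-1/14))*(-123) = -13/14*(-123) = 1599/14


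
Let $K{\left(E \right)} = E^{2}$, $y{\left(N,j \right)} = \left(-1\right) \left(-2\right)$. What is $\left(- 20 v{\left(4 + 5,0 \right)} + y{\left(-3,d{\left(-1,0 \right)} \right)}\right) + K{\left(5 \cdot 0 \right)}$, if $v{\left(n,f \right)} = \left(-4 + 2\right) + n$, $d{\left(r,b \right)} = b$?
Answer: $-138$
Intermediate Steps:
$v{\left(n,f \right)} = -2 + n$
$y{\left(N,j \right)} = 2$
$\left(- 20 v{\left(4 + 5,0 \right)} + y{\left(-3,d{\left(-1,0 \right)} \right)}\right) + K{\left(5 \cdot 0 \right)} = \left(- 20 \left(-2 + \left(4 + 5\right)\right) + 2\right) + \left(5 \cdot 0\right)^{2} = \left(- 20 \left(-2 + 9\right) + 2\right) + 0^{2} = \left(\left(-20\right) 7 + 2\right) + 0 = \left(-140 + 2\right) + 0 = -138 + 0 = -138$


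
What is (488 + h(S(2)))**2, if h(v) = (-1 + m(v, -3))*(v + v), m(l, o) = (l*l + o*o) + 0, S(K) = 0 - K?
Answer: 193600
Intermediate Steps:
S(K) = -K
m(l, o) = l**2 + o**2 (m(l, o) = (l**2 + o**2) + 0 = l**2 + o**2)
h(v) = 2*v*(8 + v**2) (h(v) = (-1 + (v**2 + (-3)**2))*(v + v) = (-1 + (v**2 + 9))*(2*v) = (-1 + (9 + v**2))*(2*v) = (8 + v**2)*(2*v) = 2*v*(8 + v**2))
(488 + h(S(2)))**2 = (488 + 2*(-1*2)*(8 + (-1*2)**2))**2 = (488 + 2*(-2)*(8 + (-2)**2))**2 = (488 + 2*(-2)*(8 + 4))**2 = (488 + 2*(-2)*12)**2 = (488 - 48)**2 = 440**2 = 193600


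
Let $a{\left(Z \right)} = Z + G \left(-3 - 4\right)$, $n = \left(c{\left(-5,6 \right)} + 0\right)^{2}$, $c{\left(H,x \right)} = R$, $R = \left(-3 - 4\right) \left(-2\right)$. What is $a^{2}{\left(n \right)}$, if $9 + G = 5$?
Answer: $50176$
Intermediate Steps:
$G = -4$ ($G = -9 + 5 = -4$)
$R = 14$ ($R = \left(-7\right) \left(-2\right) = 14$)
$c{\left(H,x \right)} = 14$
$n = 196$ ($n = \left(14 + 0\right)^{2} = 14^{2} = 196$)
$a{\left(Z \right)} = 28 + Z$ ($a{\left(Z \right)} = Z - 4 \left(-3 - 4\right) = Z - -28 = Z + 28 = 28 + Z$)
$a^{2}{\left(n \right)} = \left(28 + 196\right)^{2} = 224^{2} = 50176$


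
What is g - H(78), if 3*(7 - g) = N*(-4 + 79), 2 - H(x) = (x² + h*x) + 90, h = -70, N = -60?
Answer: 2219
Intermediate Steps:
H(x) = -88 - x² + 70*x (H(x) = 2 - ((x² - 70*x) + 90) = 2 - (90 + x² - 70*x) = 2 + (-90 - x² + 70*x) = -88 - x² + 70*x)
g = 1507 (g = 7 - (-20)*(-4 + 79) = 7 - (-20)*75 = 7 - ⅓*(-4500) = 7 + 1500 = 1507)
g - H(78) = 1507 - (-88 - 1*78² + 70*78) = 1507 - (-88 - 1*6084 + 5460) = 1507 - (-88 - 6084 + 5460) = 1507 - 1*(-712) = 1507 + 712 = 2219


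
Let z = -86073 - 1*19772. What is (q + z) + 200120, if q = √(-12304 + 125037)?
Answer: 94275 + √112733 ≈ 94611.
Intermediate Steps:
z = -105845 (z = -86073 - 19772 = -105845)
q = √112733 ≈ 335.76
(q + z) + 200120 = (√112733 - 105845) + 200120 = (-105845 + √112733) + 200120 = 94275 + √112733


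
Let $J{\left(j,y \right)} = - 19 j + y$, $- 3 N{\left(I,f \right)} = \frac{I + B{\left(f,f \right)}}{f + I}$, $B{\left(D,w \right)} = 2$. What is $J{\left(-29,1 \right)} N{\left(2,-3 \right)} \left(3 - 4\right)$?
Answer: $-736$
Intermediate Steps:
$N{\left(I,f \right)} = - \frac{2 + I}{3 \left(I + f\right)}$ ($N{\left(I,f \right)} = - \frac{\left(I + 2\right) \frac{1}{f + I}}{3} = - \frac{\left(2 + I\right) \frac{1}{I + f}}{3} = - \frac{\frac{1}{I + f} \left(2 + I\right)}{3} = - \frac{2 + I}{3 \left(I + f\right)}$)
$J{\left(j,y \right)} = y - 19 j$
$J{\left(-29,1 \right)} N{\left(2,-3 \right)} \left(3 - 4\right) = \left(1 - -551\right) \frac{-2 - 2}{3 \left(2 - 3\right)} \left(3 - 4\right) = \left(1 + 551\right) \frac{-2 - 2}{3 \left(-1\right)} \left(-1\right) = 552 \cdot \frac{1}{3} \left(-1\right) \left(-4\right) \left(-1\right) = 552 \cdot \frac{4}{3} \left(-1\right) = 552 \left(- \frac{4}{3}\right) = -736$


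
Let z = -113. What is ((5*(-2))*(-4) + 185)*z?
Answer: -25425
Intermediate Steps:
((5*(-2))*(-4) + 185)*z = ((5*(-2))*(-4) + 185)*(-113) = (-10*(-4) + 185)*(-113) = (40 + 185)*(-113) = 225*(-113) = -25425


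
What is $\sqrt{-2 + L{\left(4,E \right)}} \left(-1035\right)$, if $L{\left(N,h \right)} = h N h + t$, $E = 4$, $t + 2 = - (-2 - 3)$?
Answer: $- 1035 \sqrt{65} \approx -8344.4$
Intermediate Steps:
$t = 3$ ($t = -2 - \left(-2 - 3\right) = -2 - -5 = -2 + 5 = 3$)
$L{\left(N,h \right)} = 3 + N h^{2}$ ($L{\left(N,h \right)} = h N h + 3 = N h h + 3 = N h^{2} + 3 = 3 + N h^{2}$)
$\sqrt{-2 + L{\left(4,E \right)}} \left(-1035\right) = \sqrt{-2 + \left(3 + 4 \cdot 4^{2}\right)} \left(-1035\right) = \sqrt{-2 + \left(3 + 4 \cdot 16\right)} \left(-1035\right) = \sqrt{-2 + \left(3 + 64\right)} \left(-1035\right) = \sqrt{-2 + 67} \left(-1035\right) = \sqrt{65} \left(-1035\right) = - 1035 \sqrt{65}$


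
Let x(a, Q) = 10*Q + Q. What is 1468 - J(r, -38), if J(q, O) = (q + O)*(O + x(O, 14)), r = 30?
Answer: 2396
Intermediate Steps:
x(a, Q) = 11*Q
J(q, O) = (154 + O)*(O + q) (J(q, O) = (q + O)*(O + 11*14) = (O + q)*(O + 154) = (O + q)*(154 + O) = (154 + O)*(O + q))
1468 - J(r, -38) = 1468 - ((-38)**2 + 154*(-38) + 154*30 - 38*30) = 1468 - (1444 - 5852 + 4620 - 1140) = 1468 - 1*(-928) = 1468 + 928 = 2396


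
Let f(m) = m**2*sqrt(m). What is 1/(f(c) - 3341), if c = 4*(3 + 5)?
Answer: 3341/22392151 + 4096*sqrt(2)/22392151 ≈ 0.00040789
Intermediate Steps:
c = 32 (c = 4*8 = 32)
f(m) = m**(5/2)
1/(f(c) - 3341) = 1/(32**(5/2) - 3341) = 1/(4096*sqrt(2) - 3341) = 1/(-3341 + 4096*sqrt(2))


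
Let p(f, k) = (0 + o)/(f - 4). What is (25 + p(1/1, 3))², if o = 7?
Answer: 4624/9 ≈ 513.78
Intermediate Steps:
p(f, k) = 7/(-4 + f) (p(f, k) = (0 + 7)/(f - 4) = 7/(-4 + f))
(25 + p(1/1, 3))² = (25 + 7/(-4 + 1/1))² = (25 + 7/(-4 + 1))² = (25 + 7/(-3))² = (25 + 7*(-⅓))² = (25 - 7/3)² = (68/3)² = 4624/9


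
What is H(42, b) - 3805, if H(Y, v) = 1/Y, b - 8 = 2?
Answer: -159809/42 ≈ -3805.0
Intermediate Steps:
b = 10 (b = 8 + 2 = 10)
H(42, b) - 3805 = 1/42 - 3805 = -159809/42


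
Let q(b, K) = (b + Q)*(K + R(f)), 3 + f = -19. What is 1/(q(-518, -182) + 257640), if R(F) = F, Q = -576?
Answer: 1/480816 ≈ 2.0798e-6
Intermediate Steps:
f = -22 (f = -3 - 19 = -22)
q(b, K) = (-576 + b)*(-22 + K) (q(b, K) = (b - 576)*(K - 22) = (-576 + b)*(-22 + K))
1/(q(-518, -182) + 257640) = 1/((12672 - 576*(-182) - 22*(-518) - 182*(-518)) + 257640) = 1/((12672 + 104832 + 11396 + 94276) + 257640) = 1/(223176 + 257640) = 1/480816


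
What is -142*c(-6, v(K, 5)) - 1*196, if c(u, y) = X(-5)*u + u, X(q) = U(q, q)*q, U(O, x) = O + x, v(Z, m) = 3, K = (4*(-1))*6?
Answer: 43256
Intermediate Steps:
K = -24 (K = -4*6 = -24)
X(q) = 2*q² (X(q) = (q + q)*q = (2*q)*q = 2*q²)
c(u, y) = 51*u (c(u, y) = (2*(-5)²)*u + u = (2*25)*u + u = 50*u + u = 51*u)
-142*c(-6, v(K, 5)) - 1*196 = -7242*(-6) - 1*196 = -142*(-306) - 196 = 43452 - 196 = 43256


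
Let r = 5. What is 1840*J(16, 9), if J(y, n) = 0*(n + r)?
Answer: 0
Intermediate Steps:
J(y, n) = 0 (J(y, n) = 0*(n + 5) = 0*(5 + n) = 0)
1840*J(16, 9) = 1840*0 = 0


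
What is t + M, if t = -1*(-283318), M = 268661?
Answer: 551979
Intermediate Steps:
t = 283318
t + M = 283318 + 268661 = 551979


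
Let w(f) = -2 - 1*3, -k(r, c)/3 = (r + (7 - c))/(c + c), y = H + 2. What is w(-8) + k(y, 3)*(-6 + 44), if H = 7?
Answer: -252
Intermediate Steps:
y = 9 (y = 7 + 2 = 9)
k(r, c) = -3*(7 + r - c)/(2*c) (k(r, c) = -3*(r + (7 - c))/(c + c) = -3*(7 + r - c)/(2*c))
w(f) = -5 (w(f) = -2 - 3 = -5)
w(-8) + k(y, 3)*(-6 + 44) = -5 + ((3/2)*(-7 + 3 - 1*9)/3)*(-6 + 44) = -5 + ((3/2)*(⅓)*(-7 + 3 - 9))*38 = -5 + ((3/2)*(⅓)*(-13))*38 = -5 - 13/2*38 = -5 - 247 = -252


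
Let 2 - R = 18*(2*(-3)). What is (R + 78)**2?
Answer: 35344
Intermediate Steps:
R = 110 (R = 2 - 18*2*(-3) = 2 - 18*(-6) = 2 - 1*(-108) = 2 + 108 = 110)
(R + 78)**2 = (110 + 78)**2 = 188**2 = 35344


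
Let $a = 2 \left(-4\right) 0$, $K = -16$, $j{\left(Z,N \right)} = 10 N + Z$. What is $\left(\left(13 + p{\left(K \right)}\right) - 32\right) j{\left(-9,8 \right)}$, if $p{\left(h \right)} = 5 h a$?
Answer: $-1349$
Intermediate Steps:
$j{\left(Z,N \right)} = Z + 10 N$
$a = 0$ ($a = \left(-8\right) 0 = 0$)
$p{\left(h \right)} = 0$ ($p{\left(h \right)} = 5 h 0 = 0$)
$\left(\left(13 + p{\left(K \right)}\right) - 32\right) j{\left(-9,8 \right)} = \left(\left(13 + 0\right) - 32\right) \left(-9 + 10 \cdot 8\right) = \left(13 - 32\right) \left(-9 + 80\right) = \left(-19\right) 71 = -1349$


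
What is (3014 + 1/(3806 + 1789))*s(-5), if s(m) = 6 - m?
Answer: 185496641/5595 ≈ 33154.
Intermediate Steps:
(3014 + 1/(3806 + 1789))*s(-5) = (3014 + 1/(3806 + 1789))*(6 - 1*(-5)) = (3014 + 1/5595)*(6 + 5) = (3014 + 1/5595)*11 = (16863331/5595)*11 = 185496641/5595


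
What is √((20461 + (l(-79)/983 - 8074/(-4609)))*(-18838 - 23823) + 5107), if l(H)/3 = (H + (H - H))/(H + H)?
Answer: I*√592362602251597164418/823754 ≈ 29546.0*I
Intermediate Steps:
l(H) = 3/2 (l(H) = 3*((H + (H - H))/(H + H)) = 3*((H + 0)/((2*H))) = 3*(H*(1/(2*H))) = 3*(½) = 3/2)
√((20461 + (l(-79)/983 - 8074/(-4609)))*(-18838 - 23823) + 5107) = √((20461 + ((3/2)/983 - 8074/(-4609)))*(-18838 - 23823) + 5107) = √((20461 + ((3/2)*(1/983) - 8074*(-1/4609)))*(-42661) + 5107) = √((20461 + (3/1966 + 734/419))*(-42661) + 5107) = √((20461 + 1444301/823754)*(-42661) + 5107) = √((16856274895/823754)*(-42661) + 5107) = √(-719105543295595/823754 + 5107) = √(-719101336383917/823754) = I*√592362602251597164418/823754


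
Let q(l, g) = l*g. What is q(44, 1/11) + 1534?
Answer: 1538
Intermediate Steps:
q(l, g) = g*l
q(44, 1/11) + 1534 = 44/11 + 1534 = (1/11)*44 + 1534 = 4 + 1534 = 1538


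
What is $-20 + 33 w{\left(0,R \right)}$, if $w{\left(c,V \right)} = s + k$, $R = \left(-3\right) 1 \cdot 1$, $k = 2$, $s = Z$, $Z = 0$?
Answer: $46$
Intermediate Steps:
$s = 0$
$R = -3$ ($R = \left(-3\right) 1 = -3$)
$w{\left(c,V \right)} = 2$ ($w{\left(c,V \right)} = 0 + 2 = 2$)
$-20 + 33 w{\left(0,R \right)} = -20 + 33 \cdot 2 = -20 + 66 = 46$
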